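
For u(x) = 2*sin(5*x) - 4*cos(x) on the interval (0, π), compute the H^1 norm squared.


||u||_{H^1(0,π)}^2 = 68*π

u'(x) = 4*sin(x) + 10*cos(5*x).
Expand u² and (u')² and integrate term by term on (0, π), using: for integers n ≥ 1, ∫_0^π sin²(nx) dx = ∫_0^π cos²(nx) dx = π/2; for n ≠ n', ∫_0^π sin(nx)sin(n'x) dx = ∫_0^π cos(nx)cos(n'x) dx = 0; and by product-to-sum, ∫_0^π sin(nx)cos(n'x) dx = ½∫_0^π [sin((n+n')x) + sin((n−n')x)] dx, which is 0 when n+n' is even and 2n/(n²−n'²) when n+n' is odd (it need not vanish on (0, π)).
  u² squared terms: (-4)²·∫cos(x)² dx = 16·π/2 = 8*π;  (2)²·∫sin(5x)² dx = 4·π/2 = 2*π.
  u² cross terms: 2·(-4)·(2)·∫cos(x)·sin(5x) dx = -16·(0) = 0.
  So ∫_0^π u² dx = 8*π + 2*π + 0 = 10*π.
  (u')² squared terms: (4)²·∫sin(x)² dx = 16·π/2 = 8*π;  (10)²·∫cos(5x)² dx = 100·π/2 = 50*π.
  (u')² cross terms: 2·(4)·(10)·∫sin(x)·cos(5x) dx = 80·(0) = 0.
  So ∫_0^π (u')² dx = 8*π + 50*π + 0 = 58*π.
||u||_{H^1}^2 = (10*π) + (58*π) = 68*π.


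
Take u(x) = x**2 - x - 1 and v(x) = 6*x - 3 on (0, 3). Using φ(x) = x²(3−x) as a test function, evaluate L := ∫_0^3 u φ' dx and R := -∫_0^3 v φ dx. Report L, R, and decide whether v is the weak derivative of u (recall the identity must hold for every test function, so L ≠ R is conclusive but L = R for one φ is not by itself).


LHS = -351/20, RHS = -1053/20. No, v is not the weak derivative of u.

u(x) = x**2 - x - 1, classical derivative u'(x) = 2*x - 1.
φ(x) = x²(3−x), so φ'(x) = 3*x*(2 - x).
Note φ(0) = φ(3) = 0, so the boundary term u·φ vanishes.
LHS = ∫_0^3 u(x) φ'(x) dx = ∫_0^3 (-3*x^4 + 9*x^3 - 3*x^2 - 6*x) dx. Term by term:
  ∫_0^3 -3*x^4 dx = -729/5;  ∫_0^3 9*x^3 dx = 729/4;  ∫_0^3 -3*x^2 dx = -27;
  ∫_0^3 -6*x dx = -27.
Sum: -729/5 + 729/4 − 27 − 27 = -351/20.
So LHS = -351/20.
∫_0^3 v(x) φ(x) dx = ∫_0^3 (-6*x^4 + 21*x^3 - 9*x^2) dx. Term by term:
  ∫_0^3 -6*x^4 dx = -1458/5;  ∫_0^3 21*x^3 dx = 1701/4;  ∫_0^3 -9*x^2 dx = -81.
Sum: -1458/5 + 1701/4 − 81 = 1053/20.
So RHS = -∫_0^3 v(x) φ(x) dx = -1053/20.
LHS − RHS = 351/10 ≠ 0, so the identity fails.
(For a valid weak derivative the identity must hold for EVERY test function, in particular this one. The failure shows v is NOT the weak derivative of u.)
Correct weak derivative would be u'(x) = 2*x - 1.


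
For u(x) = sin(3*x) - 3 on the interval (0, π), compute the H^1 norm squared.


||u||_{H^1(0,π)}^2 = -4 + 14*π

u'(x) = 3*cos(3*x).
Expand u² and (u')² and integrate term by term on (0, π), using: for integers n ≥ 1, ∫_0^π sin²(nx) dx = ∫_0^π cos²(nx) dx = π/2; for n ≠ n', ∫_0^π sin(nx)sin(n'x) dx = ∫_0^π cos(nx)cos(n'x) dx = 0; and by product-to-sum, ∫_0^π sin(nx)cos(n'x) dx = ½∫_0^π [sin((n+n')x) + sin((n−n')x)] dx, which is 0 when n+n' is even and 2n/(n²−n'²) when n+n' is odd (it need not vanish on (0, π)). For the constant mode: ∫_0^π 1 dx = π, ∫_0^π cos(nx) dx = 0, ∫_0^π sin(nx) dx = (1−(−1)^n)/n.
  u² squared terms: (-3)²·∫1 dx = 9·π = 9*π;  (1)²·∫sin(3x)² dx = 1·π/2 = π/2.
  u² cross terms: 2·(-3)·(1)·∫1·sin(3x) dx = -6·(2/3) = -4.
  So ∫_0^π u² dx = 9*π + π/2 − 4 = -4 + 19*π/2.
  (u')² squared terms: (3)²·∫cos(3x)² dx = 9·π/2 = 9*π/2.
  So ∫_0^π (u')² dx = 9*π/2.
||u||_{H^1}^2 = (-4 + 19*π/2) + (9*π/2) = -4 + 14*π.


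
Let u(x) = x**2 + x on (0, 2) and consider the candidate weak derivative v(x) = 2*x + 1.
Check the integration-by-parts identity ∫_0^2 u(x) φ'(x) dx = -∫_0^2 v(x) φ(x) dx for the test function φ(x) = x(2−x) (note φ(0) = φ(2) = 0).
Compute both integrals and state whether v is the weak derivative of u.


LHS = -4, RHS = -4. Yes, v = u' weakly.

u(x) = x**2 + x, classical derivative u'(x) = 2*x + 1.
φ(x) = x(2−x), so φ'(x) = 2 - 2*x.
Note φ(0) = φ(2) = 0, so the boundary term u·φ vanishes.
LHS = ∫_0^2 u(x) φ'(x) dx = ∫_0^2 (-2*x^3 + 2*x) dx. Term by term:
  ∫_0^2 -2*x^3 dx = -8;  ∫_0^2 2*x dx = 4.
Sum: -8 + 4 = -4.
So LHS = -4.
∫_0^2 v(x) φ(x) dx = ∫_0^2 (-2*x^3 + 3*x^2 + 2*x) dx. Term by term:
  ∫_0^2 -2*x^3 dx = -8;  ∫_0^2 3*x^2 dx = 8;  ∫_0^2 2*x dx = 4.
Sum: -8 + 8 + 4 = 4.
So RHS = -∫_0^2 v(x) φ(x) dx = -4.
LHS = RHS, so the identity holds for this test φ.
Moreover u is smooth here and v(x) = u'(x) = 2*x + 1 pointwise, so the identity holds for every test function. Hence v is the weak derivative of u.


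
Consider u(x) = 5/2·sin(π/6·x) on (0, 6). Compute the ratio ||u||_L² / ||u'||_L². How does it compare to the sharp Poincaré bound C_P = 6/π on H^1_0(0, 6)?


||u||_L² / ||u'||_L² = 6/π = C_P.

u(x) = 5/2·sin(π/6·x), so u'(x) = 5*π*cos(π*x/6)/12.
Writing u(x) = A·sin(kπx/L) with A = 5/2 and k = 1, use ∫_0^L sin²(kπx/L) dx = L/2 and ∫_0^L cos²(kπx/L) dx = L/2.
u² = 25/4·sin²(π/6·x) and (u')² = 25*π^2/144·cos²(π/6·x), and each of sin², cos² integrates to L/2 = 3 over (0, 6).
∫_0^6 u² dx = 75/4, so ||u||_L² = 5*sqrt(3)/2.
∫_0^6 (u')² dx = 25*π^2/48, so ||u'||_L² = 5*sqrt(3)*π/12.
Ratio ||u||_L² / ||u'||_L² = 6/π.
Sharp Poincaré constant on H^1_0(0, 6) is C_P = L/π = 6/π, achieved by sin(π/6·x).
This is the k = 1 eigenfunction (up to amplitude), so the ratio equals the sharp Poincaré constant exactly.


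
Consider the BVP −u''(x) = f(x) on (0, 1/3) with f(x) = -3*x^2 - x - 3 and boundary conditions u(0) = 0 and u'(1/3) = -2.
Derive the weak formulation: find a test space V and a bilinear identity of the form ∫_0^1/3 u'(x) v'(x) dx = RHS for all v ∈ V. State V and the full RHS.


V = {v ∈ H^1(0, 1/3) : v(0) = 0} (test functions vanish at x = 0 where u is specified); weak form: ∫_0^1/3 u'v' dx = ∫_0^1/3 (-3*x^2 - x - 3) v dx − 2·v(1/3) for all v ∈ V.

Multiply both sides by a test function v and integrate from 0 to 1/3:
  ∫_0^1/3 −u''(x) v(x) dx = ∫_0^1/3 f(x) v(x) dx.
Integrate the LHS by parts once:
  ∫_0^1/3 −u'' v dx = −[u'(x) v(x)]_0^1/3 + ∫_0^1/3 u'(x) v'(x) dx.
Thus ∫_0^1/3 u'(x) v'(x) dx = ∫_0^1/3 f(x) v(x) dx + [u'(x) v(x)]_0^1/3.
Choose V so that boundary terms are either known or forced to vanish.
Mixed BC: u(0) = 0 (Dirichlet) and u'(1/3) = -2 (Neumann). Define V = {v ∈ H^1(0, 1/3) : v(0) = 0}. Then [u' v]_0^1/3 = u'(1/3)·v(1/3) − u'(0)·0 = − 2·v(1/3).
Weak formulation: find u (satisfying any essential BC) such that ∫_0^1/3 u'(x) v'(x) dx = ∫_0^1/3 f v dx − 2·v(1/3) for all v ∈ V (Dirichlet at 0 absorbed into V; Neumann datum at x = 1/3 contributes the boundary term).
Substituting f(x) = -3*x^2 - x - 3, the right-hand side is ∫_0^1/3 (-3*x^2 - x - 3) v dx − 2·v(1/3).


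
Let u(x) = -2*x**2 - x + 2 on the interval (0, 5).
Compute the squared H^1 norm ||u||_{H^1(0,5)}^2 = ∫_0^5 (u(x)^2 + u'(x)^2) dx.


||u||_{H^1}^2 = 3575

The H^1 norm (squared) on an interval (0, L) is
  ||u||_{H^1}^2 = ∫_0^L u(x)^2 dx + ∫_0^L u'(x)^2 dx.
Compute u'(x) = -4*x - 1.
Then u(x)^2 = 4*x**4 + 4*x**3 - 7*x**2 - 4*x + 4 and u'(x)^2 = 16*x**2 + 8*x + 1.
Integrate each monomial from 0 to 5 using ∫_0^5 c·x^n dx = c·5^(n+1)/(n+1):
  ∫_0^5 u(x)^2 dx = ∫_0^5 (4*x^4 + 4*x^3 - 7*x^2 - 4*x + 4) dx. Term by term:
    ∫_0^5 4*x^4 dx = 2500;  ∫_0^5 4*x^3 dx = 625;  ∫_0^5 -7*x^2 dx = -875/3;
    ∫_0^5 -4*x dx = -50;  ∫_0^5 4 dx = 20.
  Sum: 2500 + 625 − 875/3 − 50 + 20 = 8410/3.
  ∫_0^5 u'(x)^2 dx = ∫_0^5 (16*x^2 + 8*x + 1) dx. Term by term:
    ∫_0^5 16*x^2 dx = 2000/3;  ∫_0^5 8*x dx = 100;  ∫_0^5 1 dx = 5.
  Sum: 2000/3 + 100 + 5 = 2315/3.
Adding: ||u||_{H^1}^2 = 8410/3 + 2315/3 = 3575.


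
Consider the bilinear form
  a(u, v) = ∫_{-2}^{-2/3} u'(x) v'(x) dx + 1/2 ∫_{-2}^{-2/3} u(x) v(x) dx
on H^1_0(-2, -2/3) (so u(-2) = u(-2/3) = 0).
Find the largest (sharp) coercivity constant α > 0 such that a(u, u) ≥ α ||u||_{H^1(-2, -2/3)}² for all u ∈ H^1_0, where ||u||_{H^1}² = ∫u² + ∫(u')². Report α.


α = (8 + 9*π^2)/(16 + 9*π^2)

Coercivity of a(·,·) on H^1_0(-2, -2/3) means a(u, u) ≥ α ||u||_{H^1}² for every u ∈ H^1_0.
The interval has length L = 4/3, and Poincaré/coercivity depend only on L. Here a(u, u) = ∫(u')² + (1/2)·∫u².
Here 0 < c = 1/2 < 1. The condition a(u,u) ≥ α||u||_{H^1}² reads (1−α)∫(u')² ≥ (α−c)∫u². Any admissible α is ≤ 1 (rapidly oscillating u have ∫u²/∫(u')² → 0), and α = 1 would force 0 ≥ (1−c)∫u², impossible since c < 1; so 1−α > 0. By the sharp Poincaré inequality on H^1_0 of an interval of length L, ∫(u')² ≥ (π/L)²∫u² with equality for the first sine mode sin(π(x−x₀)/L) (x₀ the left endpoint), so the inequality holds for all u iff (1−α)(π/L)² ≥ α − c, i.e. α ≤ ((π/L)² + c)/((π/L)² + 1) = (1 + c(L/π)²)/(1 + (L/π)²). With (π/L)² = 9*π^2/16 and c = 1/2, the largest admissible constant is α = ((π/L)² + c)/((π/L)² + 1).
Simplifying, α = (8 + 9*π^2)/(16 + 9*π^2).


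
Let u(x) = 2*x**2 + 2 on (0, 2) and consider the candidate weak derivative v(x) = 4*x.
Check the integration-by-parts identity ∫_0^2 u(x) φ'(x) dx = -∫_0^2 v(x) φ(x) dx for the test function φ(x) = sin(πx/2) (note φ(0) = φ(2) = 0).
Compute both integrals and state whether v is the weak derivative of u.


LHS = -16/π, RHS = -16/π. Yes, v = u' weakly.

u(x) = 2*x**2 + 2, classical derivative u'(x) = 4*x.
φ(x) = sin(πx/2), so φ'(x) = π*cos(π*x/2)/2.
Note φ(0) = φ(2) = 0, so the boundary term u·φ vanishes.
LHS = ∫_0^2 u(x) φ'(x) dx = ∫_0^2 (π*x^2*cos(π*x/2) + π*cos(π*x/2)) dx. Term by term:
  ∫_0^2 π*cos(π*x/2) dx = 0;  ∫_0^2 π*x^2*cos(π*x/2) dx = -16/π.
Sum: 0 − 16/π = -16/π.
So LHS = -16/π.
∫_0^2 v(x) φ(x) dx = ∫_0^2 (4*x*sin(π*x/2)) dx. Term by term:
  ∫_0^2 4*x*sin(π*x/2) dx = 16/π.
So RHS = -∫_0^2 v(x) φ(x) dx = -16/π.
LHS = RHS, so the identity holds for this test φ.
Moreover u is smooth here and v(x) = u'(x) = 4*x pointwise, so the identity holds for every test function. Hence v is the weak derivative of u.


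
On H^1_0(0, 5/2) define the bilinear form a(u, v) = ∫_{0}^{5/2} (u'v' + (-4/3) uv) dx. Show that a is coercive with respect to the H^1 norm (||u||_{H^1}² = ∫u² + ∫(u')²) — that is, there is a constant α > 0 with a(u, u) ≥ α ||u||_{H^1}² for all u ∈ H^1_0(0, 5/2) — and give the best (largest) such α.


α = 4*(-25 + 3*π^2)/(3*(25 + 4*π^2))

Coercivity of a(·,·) on H^1_0(0, 5/2) means a(u, u) ≥ α ||u||_{H^1}² for every u ∈ H^1_0.
The interval has length L = 5/2, and Poincaré/coercivity depend only on L. Here a(u, u) = ∫(u')² + (-4/3)·∫u².
Here c = -4/3 < 0 with |c| < (π/L)² = 4*π^2/25, so coercivity still holds. The condition a(u,u) ≥ α||u||_{H^1}² reads (1−α)∫(u')² ≥ (α−c)∫u². Any admissible α is ≤ 1 (rapidly oscillating u have ∫u²/∫(u')² → 0), and α = 1 would force 0 ≥ (1−c)∫u², impossible since c < 1; so 1−α > 0. By the sharp Poincaré inequality on H^1_0 of an interval of length L, ∫(u')² ≥ (π/L)²∫u² with equality for the first sine mode sin(π(x−x₀)/L) (x₀ the left endpoint), so the inequality holds for all u iff (1−α)(π/L)² ≥ α − c, i.e. α ≤ ((π/L)² + c)/((π/L)² + 1) = (1 + c(L/π)²)/(1 + (L/π)²). (Direct route, valid since c ≤ 0: Poincaré gives c∫u² ≥ c(L/π)²∫(u')², so a(u,u) ≥ (1 + c(L/π)²)∫(u')², while ||u||_{H^1}² ≤ (1 + (L/π)²)∫(u')²; dividing yields the same α.) With (π/L)² = 4*π^2/25 and c = -4/3, the largest admissible constant is α = ((π/L)² + c)/((π/L)² + 1).
Simplifying, α = 4*(-25 + 3*π^2)/(3*(25 + 4*π^2)).


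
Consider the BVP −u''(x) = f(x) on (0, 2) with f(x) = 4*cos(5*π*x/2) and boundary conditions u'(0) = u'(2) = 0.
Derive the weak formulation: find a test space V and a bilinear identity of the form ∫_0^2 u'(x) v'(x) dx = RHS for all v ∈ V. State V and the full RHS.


V = H^1(0, 2) (no boundary constraint on v; u is determined up to an additive constant); weak form: ∫_0^2 u'v' dx = ∫_0^2 (4*cos(5*π*x/2)) v dx for all v ∈ V.

Multiply both sides by a test function v and integrate from 0 to 2:
  ∫_0^2 −u''(x) v(x) dx = ∫_0^2 f(x) v(x) dx.
Integrate the LHS by parts once:
  ∫_0^2 −u'' v dx = −[u'(x) v(x)]_0^2 + ∫_0^2 u'(x) v'(x) dx.
Thus ∫_0^2 u'(x) v'(x) dx = ∫_0^2 f(x) v(x) dx + [u'(x) v(x)]_0^2.
Choose V so that boundary terms are either known or forced to vanish.
u has homogeneous Neumann: u'(0) = u'(2) = 0. So [u' v]_0^2 = 0·v(2) − 0·v(0) = 0 for any v; take V = H^1(0, 2).
Weak formulation: find u (satisfying any essential BC) such that ∫_0^2 u'(x) v'(x) dx = ∫_0^2 f v dx for all v ∈ V (homogeneous Neumann, so boundary terms vanish).
Substituting f(x) = 4*cos(5*π*x/2), the right-hand side is ∫_0^2 (4*cos(5*π*x/2)) v dx.
Compatibility check (pure Neumann): taking v ≡ 1 ∈ V gives 0 = ∫_0^2 f dx + (0) − (0), i.e. ∫_0^2 f dx must equal u'(0) − u'(2) = 0. Indeed ∫_0^2 (4*cos(5*π*x/2)) dx = 0, so the data are compatible. The solution is then unique only up to an additive constant (fix it e.g. by requiring ∫_0^2 u dx = 0).


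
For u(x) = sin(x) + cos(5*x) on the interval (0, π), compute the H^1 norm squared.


||u||_{H^1(0,π)}^2 = 14*π

u'(x) = -5*sin(5*x) + cos(x).
Expand u² and (u')² and integrate term by term on (0, π), using: for integers n ≥ 1, ∫_0^π sin²(nx) dx = ∫_0^π cos²(nx) dx = π/2; for n ≠ n', ∫_0^π sin(nx)sin(n'x) dx = ∫_0^π cos(nx)cos(n'x) dx = 0; and by product-to-sum, ∫_0^π sin(nx)cos(n'x) dx = ½∫_0^π [sin((n+n')x) + sin((n−n')x)] dx, which is 0 when n+n' is even and 2n/(n²−n'²) when n+n' is odd (it need not vanish on (0, π)).
  u² squared terms: (1)²·∫cos(5x)² dx = 1·π/2 = π/2;  (1)²·∫sin(x)² dx = 1·π/2 = π/2.
  u² cross terms: 2·(1)·(1)·∫cos(5x)·sin(x) dx = 2·(0) = 0.
  So ∫_0^π u² dx = π/2 + π/2 + 0 = π.
  (u')² squared terms: (-5)²·∫sin(5x)² dx = 25·π/2 = 25*π/2;  (1)²·∫cos(x)² dx = 1·π/2 = π/2.
  (u')² cross terms: 2·(-5)·(1)·∫sin(5x)·cos(x) dx = -10·(0) = 0.
  So ∫_0^π (u')² dx = 25*π/2 + π/2 + 0 = 13*π.
||u||_{H^1}^2 = (π) + (13*π) = 14*π.


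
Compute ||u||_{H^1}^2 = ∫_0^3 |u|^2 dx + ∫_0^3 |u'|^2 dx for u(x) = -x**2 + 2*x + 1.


||u||_{H^1}^2 = 93/5

The H^1 norm (squared) on an interval (0, L) is
  ||u||_{H^1}^2 = ∫_0^L u(x)^2 dx + ∫_0^L u'(x)^2 dx.
Compute u'(x) = 2 - 2*x.
Then u(x)^2 = x**4 - 4*x**3 + 2*x**2 + 4*x + 1 and u'(x)^2 = 4*x**2 - 8*x + 4.
Integrate each monomial from 0 to 3 using ∫_0^3 c·x^n dx = c·3^(n+1)/(n+1):
  ∫_0^3 u(x)^2 dx = ∫_0^3 (x^4 - 4*x^3 + 2*x^2 + 4*x + 1) dx. Term by term:
    ∫_0^3 x^4 dx = 243/5;  ∫_0^3 -4*x^3 dx = -81;  ∫_0^3 2*x^2 dx = 18;
    ∫_0^3 4*x dx = 18;  ∫_0^3 1 dx = 3.
  Sum: 243/5 − 81 + 18 + 18 + 3 = 33/5.
  ∫_0^3 u'(x)^2 dx = ∫_0^3 (4*x^2 - 8*x + 4) dx. Term by term:
    ∫_0^3 4*x^2 dx = 36;  ∫_0^3 -8*x dx = -36;  ∫_0^3 4 dx = 12.
  Sum: 36 − 36 + 12 = 12.
Adding: ||u||_{H^1}^2 = 33/5 + 12 = 93/5.


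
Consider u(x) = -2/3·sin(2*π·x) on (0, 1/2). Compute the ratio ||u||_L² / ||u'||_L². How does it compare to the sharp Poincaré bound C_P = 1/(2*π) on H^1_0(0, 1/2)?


||u||_L² / ||u'||_L² = 1/(2*π) = C_P.

u(x) = -2/3·sin(2*π·x), so u'(x) = -4*π*cos(2*π*x)/3.
Writing u(x) = A·sin(kπx/L) with A = -2/3 and k = 1, use ∫_0^L sin²(kπx/L) dx = L/2 and ∫_0^L cos²(kπx/L) dx = L/2.
u² = 4/9·sin²(2*π·x) and (u')² = 16*π^2/9·cos²(2*π·x), and each of sin², cos² integrates to L/2 = 1/4 over (0, 1/2).
∫_0^1/2 u² dx = 1/9, so ||u||_L² = 1/3.
∫_0^1/2 (u')² dx = 4*π^2/9, so ||u'||_L² = 2*π/3.
Ratio ||u||_L² / ||u'||_L² = 1/(2*π).
Sharp Poincaré constant on H^1_0(0, 1/2) is C_P = L/π = 1/(2*π), achieved by sin(2*π·x).
This is the k = 1 eigenfunction (up to amplitude), so the ratio equals the sharp Poincaré constant exactly.


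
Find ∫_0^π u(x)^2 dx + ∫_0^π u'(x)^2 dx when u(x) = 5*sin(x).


||u||_{H^1(0,π)}^2 = 25*π

u'(x) = 5*cos(x).
Expand u² and (u')² and integrate term by term on (0, π), using: for integers n ≥ 1, ∫_0^π sin²(nx) dx = ∫_0^π cos²(nx) dx = π/2; for n ≠ n', ∫_0^π sin(nx)sin(n'x) dx = ∫_0^π cos(nx)cos(n'x) dx = 0; and by product-to-sum, ∫_0^π sin(nx)cos(n'x) dx = ½∫_0^π [sin((n+n')x) + sin((n−n')x)] dx, which is 0 when n+n' is even and 2n/(n²−n'²) when n+n' is odd (it need not vanish on (0, π)).
  u² squared terms: (5)²·∫sin(x)² dx = 25·π/2 = 25*π/2.
  So ∫_0^π u² dx = 25*π/2.
  (u')² squared terms: (5)²·∫cos(x)² dx = 25·π/2 = 25*π/2.
  So ∫_0^π (u')² dx = 25*π/2.
||u||_{H^1}^2 = (25*π/2) + (25*π/2) = 25*π.


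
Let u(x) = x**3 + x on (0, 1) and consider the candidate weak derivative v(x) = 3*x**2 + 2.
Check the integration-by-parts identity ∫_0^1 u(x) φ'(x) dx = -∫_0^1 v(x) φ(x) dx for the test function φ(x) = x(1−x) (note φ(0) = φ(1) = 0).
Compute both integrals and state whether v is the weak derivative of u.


LHS = -19/60, RHS = -29/60. No, v is not the weak derivative of u.

u(x) = x**3 + x, classical derivative u'(x) = 3*x**2 + 1.
φ(x) = x(1−x), so φ'(x) = 1 - 2*x.
Note φ(0) = φ(1) = 0, so the boundary term u·φ vanishes.
LHS = ∫_0^1 u(x) φ'(x) dx = ∫_0^1 (-2*x^4 + x^3 - 2*x^2 + x) dx. Term by term:
  ∫_0^1 -2*x^4 dx = -2/5;  ∫_0^1 x^3 dx = 1/4;  ∫_0^1 -2*x^2 dx = -2/3;
  ∫_0^1 x dx = 1/2.
Sum: -2/5 + 1/4 − 2/3 + 1/2 = -19/60.
So LHS = -19/60.
∫_0^1 v(x) φ(x) dx = ∫_0^1 (-3*x^4 + 3*x^3 - 2*x^2 + 2*x) dx. Term by term:
  ∫_0^1 -3*x^4 dx = -3/5;  ∫_0^1 3*x^3 dx = 3/4;  ∫_0^1 -2*x^2 dx = -2/3;
  ∫_0^1 2*x dx = 1.
Sum: -3/5 + 3/4 − 2/3 + 1 = 29/60.
So RHS = -∫_0^1 v(x) φ(x) dx = -29/60.
LHS − RHS = 1/6 ≠ 0, so the identity fails.
(For a valid weak derivative the identity must hold for EVERY test function, in particular this one. The failure shows v is NOT the weak derivative of u.)
Correct weak derivative would be u'(x) = 3*x**2 + 1.


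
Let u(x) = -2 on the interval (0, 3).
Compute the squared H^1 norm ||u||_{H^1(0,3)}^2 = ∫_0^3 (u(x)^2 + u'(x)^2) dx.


||u||_{H^1}^2 = 12

The H^1 norm (squared) on an interval (0, L) is
  ||u||_{H^1}^2 = ∫_0^L u(x)^2 dx + ∫_0^L u'(x)^2 dx.
Compute u'(x) = 0.
Then u(x)^2 = 4 and u'(x)^2 = 0.
Integrate each monomial from 0 to 3 using ∫_0^3 c·x^n dx = c·3^(n+1)/(n+1):
  ∫_0^3 u(x)^2 dx = ∫_0^3 (4) dx. Term by term:
    ∫_0^3 4 dx = 12.
  ∫_0^3 u'(x)^2 dx = ∫_0^3 (0) dx. Term by term:
    ∫_0^3 0 dx = 0.
Adding: ||u||_{H^1}^2 = 12 + 0 = 12.


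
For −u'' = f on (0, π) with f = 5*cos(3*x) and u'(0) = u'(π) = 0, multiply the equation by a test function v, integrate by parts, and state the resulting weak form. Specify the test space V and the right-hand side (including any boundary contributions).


V = H^1(0, π) (no boundary constraint on v; u is determined up to an additive constant); weak form: ∫_0^π u'v' dx = ∫_0^π (5*cos(3*x)) v dx for all v ∈ V.

Multiply both sides by a test function v and integrate from 0 to π:
  ∫_0^π −u''(x) v(x) dx = ∫_0^π f(x) v(x) dx.
Integrate the LHS by parts once:
  ∫_0^π −u'' v dx = −[u'(x) v(x)]_0^π + ∫_0^π u'(x) v'(x) dx.
Thus ∫_0^π u'(x) v'(x) dx = ∫_0^π f(x) v(x) dx + [u'(x) v(x)]_0^π.
Choose V so that boundary terms are either known or forced to vanish.
u has homogeneous Neumann: u'(0) = u'(π) = 0. So [u' v]_0^π = 0·v(π) − 0·v(0) = 0 for any v; take V = H^1(0, π).
Weak formulation: find u (satisfying any essential BC) such that ∫_0^π u'(x) v'(x) dx = ∫_0^π f v dx for all v ∈ V (homogeneous Neumann, so boundary terms vanish).
Substituting f(x) = 5*cos(3*x), the right-hand side is ∫_0^π (5*cos(3*x)) v dx.
Compatibility check (pure Neumann): taking v ≡ 1 ∈ V gives 0 = ∫_0^π f dx + (0) − (0), i.e. ∫_0^π f dx must equal u'(0) − u'(π) = 0. Indeed ∫_0^π (5*cos(3*x)) dx = 0, so the data are compatible. The solution is then unique only up to an additive constant (fix it e.g. by requiring ∫_0^π u dx = 0).


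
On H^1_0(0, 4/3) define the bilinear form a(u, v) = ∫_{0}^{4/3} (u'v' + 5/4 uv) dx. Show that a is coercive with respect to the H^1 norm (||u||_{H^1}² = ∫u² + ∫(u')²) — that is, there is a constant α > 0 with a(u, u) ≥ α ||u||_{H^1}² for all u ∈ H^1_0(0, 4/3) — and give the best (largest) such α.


α = 1

Coercivity of a(·,·) on H^1_0(0, 4/3) means a(u, u) ≥ α ||u||_{H^1}² for every u ∈ H^1_0.
The interval has length L = 4/3, and Poincaré/coercivity depend only on L. Here a(u, u) = ∫(u')² + (5/4)·∫u².
Here c = 5/4 ≥ 1, so a(u,u) = ∫(u')² + c∫u² ≥ ∫(u')² + ∫u² = ||u||_{H^1}², i.e. α = 1 works. No larger α is possible: a(u,u) ≥ α||u||_{H^1}² means (1−α)∫(u')² ≥ (α−c)∫u², and for the modes u_n = sin(nπ(x−x₀)/L) (x₀ the left endpoint) one has ∫u_n²/∫(u_n')² = (L/(nπ))² → 0, so a(u_n,u_n)/||u_n||_{H^1}² → 1. Hence the optimal constant is α = 1.
Therefore α = 1.


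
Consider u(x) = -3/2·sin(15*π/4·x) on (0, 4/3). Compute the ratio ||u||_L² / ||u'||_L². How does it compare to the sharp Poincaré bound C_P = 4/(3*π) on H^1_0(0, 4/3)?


||u||_L² / ||u'||_L² = 4/(15*π) < C_P = 4/(3*π).

u(x) = -3/2·sin(15*π/4·x), so u'(x) = -45*π*cos(15*π*x/4)/8.
Writing u(x) = A·sin(kπx/L) with A = -3/2 and k = 5, use ∫_0^L sin²(kπx/L) dx = L/2 and ∫_0^L cos²(kπx/L) dx = L/2.
u² = 9/4·sin²(15*π/4·x) and (u')² = 2025*π^2/64·cos²(15*π/4·x), and each of sin², cos² integrates to L/2 = 2/3 over (0, 4/3).
∫_0^4/3 u² dx = 3/2, so ||u||_L² = sqrt(6)/2.
∫_0^4/3 (u')² dx = 675*π^2/32, so ||u'||_L² = 15*sqrt(6)*π/8.
Ratio ||u||_L² / ||u'||_L² = 4/(15*π).
Sharp Poincaré constant on H^1_0(0, 4/3) is C_P = L/π = 4/(3*π), achieved by sin(3*π/4·x).
This is the k = 5 harmonic; the ratio L/(kπ) is strictly less than C_P = L/π, consistent with the sharp inequality ||u||_L² ≤ C_P ||u'||_L².


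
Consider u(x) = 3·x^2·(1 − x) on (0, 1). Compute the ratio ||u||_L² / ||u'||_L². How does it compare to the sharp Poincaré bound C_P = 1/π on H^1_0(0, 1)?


||u||_L² / ||u'||_L² = sqrt(14)/14 < C_P = 1/π.

u(x) = 3·x^2·(1 − x), so u'(x) = 3*x*(2 - 3*x).
u(x) = 3·x^2·(1 − x) vanishes at x = 0 and x = 1, so u ∈ H^1_0(0, 1). Differentiate via the product rule and integrate the resulting polynomials term by term.
  ∫_0^1 u² dx = ∫_0^1 (9*x^6 - 18*x^5 + 9*x^4) dx. Term by term:
    ∫_0^1 9*x^6 dx = 9/7;  ∫_0^1 -18*x^5 dx = -3;  ∫_0^1 9*x^4 dx = 9/5.
  Sum: 9/7 − 3 + 9/5 = 3/35.
  ∫_0^1 (u')² dx = ∫_0^1 (81*x^4 - 108*x^3 + 36*x^2) dx. Term by term:
    ∫_0^1 81*x^4 dx = 81/5;  ∫_0^1 -108*x^3 dx = -27;  ∫_0^1 36*x^2 dx = 12.
  Sum: 81/5 − 27 + 12 = 6/5.
∫_0^1 u² dx = 3/35, so ||u||_L² = sqrt(105)/35.
∫_0^1 (u')² dx = 6/5, so ||u'||_L² = sqrt(30)/5.
Ratio ||u||_L² / ||u'||_L² = sqrt(14)/14.
Sharp Poincaré constant on H^1_0(0, 1) is C_P = L/π = 1/π, achieved by sin(π·x).
A polynomial bump cannot attain the sharp Poincaré constant (only the first sine eigenfunction does), so the ratio is strictly less than C_P, consistent with ||u||_L² ≤ C_P ||u'||_L².


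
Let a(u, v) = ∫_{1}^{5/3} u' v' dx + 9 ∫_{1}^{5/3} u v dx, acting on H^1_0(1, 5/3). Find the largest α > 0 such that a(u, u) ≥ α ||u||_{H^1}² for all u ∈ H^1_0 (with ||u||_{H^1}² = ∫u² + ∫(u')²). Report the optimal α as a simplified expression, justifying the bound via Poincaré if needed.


α = 1

Coercivity of a(·,·) on H^1_0(1, 5/3) means a(u, u) ≥ α ||u||_{H^1}² for every u ∈ H^1_0.
The interval has length L = 2/3, and Poincaré/coercivity depend only on L. Here a(u, u) = ∫(u')² + (9)·∫u².
Here c = 9 ≥ 1, so a(u,u) = ∫(u')² + c∫u² ≥ ∫(u')² + ∫u² = ||u||_{H^1}², i.e. α = 1 works. No larger α is possible: a(u,u) ≥ α||u||_{H^1}² means (1−α)∫(u')² ≥ (α−c)∫u², and for the modes u_n = sin(nπ(x−x₀)/L) (x₀ the left endpoint) one has ∫u_n²/∫(u_n')² = (L/(nπ))² → 0, so a(u_n,u_n)/||u_n||_{H^1}² → 1. Hence the optimal constant is α = 1.
Therefore α = 1.


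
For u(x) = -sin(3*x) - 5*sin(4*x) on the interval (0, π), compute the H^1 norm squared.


||u||_{H^1(0,π)}^2 = 435*π/2

u'(x) = -3*cos(3*x) - 20*cos(4*x).
Expand u² and (u')² and integrate term by term on (0, π), using: for integers n ≥ 1, ∫_0^π sin²(nx) dx = ∫_0^π cos²(nx) dx = π/2; for n ≠ n', ∫_0^π sin(nx)sin(n'x) dx = ∫_0^π cos(nx)cos(n'x) dx = 0; and by product-to-sum, ∫_0^π sin(nx)cos(n'x) dx = ½∫_0^π [sin((n+n')x) + sin((n−n')x)] dx, which is 0 when n+n' is even and 2n/(n²−n'²) when n+n' is odd (it need not vanish on (0, π)).
  u² squared terms: (-1)²·∫sin(3x)² dx = 1·π/2 = π/2;  (-5)²·∫sin(4x)² dx = 25·π/2 = 25*π/2.
  u² cross terms: 2·(-1)·(-5)·∫sin(3x)·sin(4x) dx = 10·(0) = 0.
  So ∫_0^π u² dx = π/2 + 25*π/2 + 0 = 13*π.
  (u')² squared terms: (-20)²·∫cos(4x)² dx = 400·π/2 = 200*π;  (-3)²·∫cos(3x)² dx = 9·π/2 = 9*π/2.
  (u')² cross terms: 2·(-20)·(-3)·∫cos(4x)·cos(3x) dx = 120·(0) = 0.
  So ∫_0^π (u')² dx = 200*π + 9*π/2 + 0 = 409*π/2.
||u||_{H^1}^2 = (13*π) + (409*π/2) = 435*π/2.


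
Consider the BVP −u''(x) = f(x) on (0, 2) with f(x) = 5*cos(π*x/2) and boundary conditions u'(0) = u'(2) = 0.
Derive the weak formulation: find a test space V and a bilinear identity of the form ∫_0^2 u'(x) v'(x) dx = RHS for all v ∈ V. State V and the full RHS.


V = H^1(0, 2) (no boundary constraint on v; u is determined up to an additive constant); weak form: ∫_0^2 u'v' dx = ∫_0^2 (5*cos(π*x/2)) v dx for all v ∈ V.

Multiply both sides by a test function v and integrate from 0 to 2:
  ∫_0^2 −u''(x) v(x) dx = ∫_0^2 f(x) v(x) dx.
Integrate the LHS by parts once:
  ∫_0^2 −u'' v dx = −[u'(x) v(x)]_0^2 + ∫_0^2 u'(x) v'(x) dx.
Thus ∫_0^2 u'(x) v'(x) dx = ∫_0^2 f(x) v(x) dx + [u'(x) v(x)]_0^2.
Choose V so that boundary terms are either known or forced to vanish.
u has homogeneous Neumann: u'(0) = u'(2) = 0. So [u' v]_0^2 = 0·v(2) − 0·v(0) = 0 for any v; take V = H^1(0, 2).
Weak formulation: find u (satisfying any essential BC) such that ∫_0^2 u'(x) v'(x) dx = ∫_0^2 f v dx for all v ∈ V (homogeneous Neumann, so boundary terms vanish).
Substituting f(x) = 5*cos(π*x/2), the right-hand side is ∫_0^2 (5*cos(π*x/2)) v dx.
Compatibility check (pure Neumann): taking v ≡ 1 ∈ V gives 0 = ∫_0^2 f dx + (0) − (0), i.e. ∫_0^2 f dx must equal u'(0) − u'(2) = 0. Indeed ∫_0^2 (5*cos(π*x/2)) dx = 0, so the data are compatible. The solution is then unique only up to an additive constant (fix it e.g. by requiring ∫_0^2 u dx = 0).


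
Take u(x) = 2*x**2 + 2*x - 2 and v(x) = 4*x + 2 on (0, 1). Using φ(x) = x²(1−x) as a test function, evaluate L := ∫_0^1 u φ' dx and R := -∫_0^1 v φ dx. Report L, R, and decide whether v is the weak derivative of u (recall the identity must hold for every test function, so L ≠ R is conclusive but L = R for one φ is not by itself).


LHS = -11/30, RHS = -11/30. Yes, v = u' weakly.

u(x) = 2*x**2 + 2*x - 2, classical derivative u'(x) = 4*x + 2.
φ(x) = x²(1−x), so φ'(x) = x*(2 - 3*x).
Note φ(0) = φ(1) = 0, so the boundary term u·φ vanishes.
LHS = ∫_0^1 u(x) φ'(x) dx = ∫_0^1 (-6*x^4 - 2*x^3 + 10*x^2 - 4*x) dx. Term by term:
  ∫_0^1 -6*x^4 dx = -6/5;  ∫_0^1 -2*x^3 dx = -1/2;  ∫_0^1 10*x^2 dx = 10/3;
  ∫_0^1 -4*x dx = -2.
Sum: -6/5 − 1/2 + 10/3 − 2 = -11/30.
So LHS = -11/30.
∫_0^1 v(x) φ(x) dx = ∫_0^1 (-4*x^4 + 2*x^3 + 2*x^2) dx. Term by term:
  ∫_0^1 -4*x^4 dx = -4/5;  ∫_0^1 2*x^3 dx = 1/2;  ∫_0^1 2*x^2 dx = 2/3.
Sum: -4/5 + 1/2 + 2/3 = 11/30.
So RHS = -∫_0^1 v(x) φ(x) dx = -11/30.
LHS = RHS, so the identity holds for this test φ.
Moreover u is smooth here and v(x) = u'(x) = 4*x + 2 pointwise, so the identity holds for every test function. Hence v is the weak derivative of u.


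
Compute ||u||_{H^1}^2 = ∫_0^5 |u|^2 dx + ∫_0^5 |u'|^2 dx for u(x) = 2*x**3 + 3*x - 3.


||u||_{H^1}^2 = 521555/7

The H^1 norm (squared) on an interval (0, L) is
  ||u||_{H^1}^2 = ∫_0^L u(x)^2 dx + ∫_0^L u'(x)^2 dx.
Compute u'(x) = 6*x**2 + 3.
Then u(x)^2 = 4*x**6 + 12*x**4 - 12*x**3 + 9*x**2 - 18*x + 9 and u'(x)^2 = 36*x**4 + 36*x**2 + 9.
Integrate each monomial from 0 to 5 using ∫_0^5 c·x^n dx = c·5^(n+1)/(n+1):
  ∫_0^5 u(x)^2 dx = ∫_0^5 (4*x^6 + 12*x^4 - 12*x^3 + 9*x^2 - 18*x + 9) dx. Term by term:
    ∫_0^5 4*x^6 dx = 312500/7;  ∫_0^5 12*x^4 dx = 7500;  ∫_0^5 -12*x^3 dx = -1875;
    ∫_0^5 9*x^2 dx = 375;  ∫_0^5 -18*x dx = -225;  ∫_0^5 9 dx = 45.
  Sum: 312500/7 + 7500 − 1875 + 375 − 225 + 45 = 353240/7.
  ∫_0^5 u'(x)^2 dx = ∫_0^5 (36*x^4 + 36*x^2 + 9) dx. Term by term:
    ∫_0^5 36*x^4 dx = 22500;  ∫_0^5 36*x^2 dx = 1500;  ∫_0^5 9 dx = 45.
  Sum: 22500 + 1500 + 45 = 24045.
Adding: ||u||_{H^1}^2 = 353240/7 + 24045 = 521555/7.


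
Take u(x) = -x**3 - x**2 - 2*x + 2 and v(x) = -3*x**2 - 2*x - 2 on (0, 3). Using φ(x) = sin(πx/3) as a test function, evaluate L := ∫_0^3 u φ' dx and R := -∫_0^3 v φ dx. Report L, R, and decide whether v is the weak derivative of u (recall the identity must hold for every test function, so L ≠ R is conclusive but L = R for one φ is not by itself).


LHS = -324/π^3 + 111/π, RHS = -324/π^3 + 111/π. Yes, v = u' weakly.

u(x) = -x**3 - x**2 - 2*x + 2, classical derivative u'(x) = -3*x**2 - 2*x - 2.
φ(x) = sin(πx/3), so φ'(x) = π*cos(π*x/3)/3.
Note φ(0) = φ(3) = 0, so the boundary term u·φ vanishes.
LHS = ∫_0^3 u(x) φ'(x) dx = ∫_0^3 (-π*x^3*cos(π*x/3)/3 - π*x^2*cos(π*x/3)/3 - 2*π*x*cos(π*x/3)/3 + 2*π*cos(π*x/3)/3) dx. Term by term:
  ∫_0^3 2*π*cos(π*x/3)/3 dx = 0;  ∫_0^3 -2*π*x*cos(π*x/3)/3 dx = 12/π;  ∫_0^3 -π*x^2*cos(π*x/3)/3 dx = 18/π;
  ∫_0^3 -π*x^3*cos(π*x/3)/3 dx = -324/π^3 + 81/π.
Sum: 0 + 12/π + 18/π + -324/π^3 + 81/π = -324/π^3 + 111/π.
So LHS = -324/π^3 + 111/π.
∫_0^3 v(x) φ(x) dx = ∫_0^3 (-3*x^2*sin(π*x/3) - 2*x*sin(π*x/3) - 2*sin(π*x/3)) dx. Term by term:
  ∫_0^3 -2*sin(π*x/3) dx = -12/π;  ∫_0^3 -3*x^2*sin(π*x/3) dx = -81/π + 324/π^3;  ∫_0^3 -2*x*sin(π*x/3) dx = -18/π.
Sum: -12/π + -81/π + 324/π^3 − 18/π = -111/π + 324/π^3.
So RHS = -∫_0^3 v(x) φ(x) dx = -324/π^3 + 111/π.
LHS = RHS, so the identity holds for this test φ.
Moreover u is smooth here and v(x) = u'(x) = -3*x**2 - 2*x - 2 pointwise, so the identity holds for every test function. Hence v is the weak derivative of u.


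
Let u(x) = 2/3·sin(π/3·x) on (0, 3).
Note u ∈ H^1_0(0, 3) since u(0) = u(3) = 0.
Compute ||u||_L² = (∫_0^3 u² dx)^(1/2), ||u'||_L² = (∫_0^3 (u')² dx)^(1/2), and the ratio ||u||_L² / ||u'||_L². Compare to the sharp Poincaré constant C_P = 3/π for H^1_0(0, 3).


||u||_L² / ||u'||_L² = 3/π = C_P.

u(x) = 2/3·sin(π/3·x), so u'(x) = 2*π*cos(π*x/3)/9.
Writing u(x) = A·sin(kπx/L) with A = 2/3 and k = 1, use ∫_0^L sin²(kπx/L) dx = L/2 and ∫_0^L cos²(kπx/L) dx = L/2.
u² = 4/9·sin²(π/3·x) and (u')² = 4*π^2/81·cos²(π/3·x), and each of sin², cos² integrates to L/2 = 3/2 over (0, 3).
∫_0^3 u² dx = 2/3, so ||u||_L² = sqrt(6)/3.
∫_0^3 (u')² dx = 2*π^2/27, so ||u'||_L² = sqrt(6)*π/9.
Ratio ||u||_L² / ||u'||_L² = 3/π.
Sharp Poincaré constant on H^1_0(0, 3) is C_P = L/π = 3/π, achieved by sin(π/3·x).
This is the k = 1 eigenfunction (up to amplitude), so the ratio equals the sharp Poincaré constant exactly.


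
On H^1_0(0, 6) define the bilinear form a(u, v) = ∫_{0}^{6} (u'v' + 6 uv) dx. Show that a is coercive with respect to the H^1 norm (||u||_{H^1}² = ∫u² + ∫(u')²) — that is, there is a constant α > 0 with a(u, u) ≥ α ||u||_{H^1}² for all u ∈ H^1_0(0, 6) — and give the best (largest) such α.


α = 1

Coercivity of a(·,·) on H^1_0(0, 6) means a(u, u) ≥ α ||u||_{H^1}² for every u ∈ H^1_0.
The interval has length L = 6, and Poincaré/coercivity depend only on L. Here a(u, u) = ∫(u')² + (6)·∫u².
Here c = 6 ≥ 1, so a(u,u) = ∫(u')² + c∫u² ≥ ∫(u')² + ∫u² = ||u||_{H^1}², i.e. α = 1 works. No larger α is possible: a(u,u) ≥ α||u||_{H^1}² means (1−α)∫(u')² ≥ (α−c)∫u², and for the modes u_n = sin(nπ(x−x₀)/L) (x₀ the left endpoint) one has ∫u_n²/∫(u_n')² = (L/(nπ))² → 0, so a(u_n,u_n)/||u_n||_{H^1}² → 1. Hence the optimal constant is α = 1.
Therefore α = 1.


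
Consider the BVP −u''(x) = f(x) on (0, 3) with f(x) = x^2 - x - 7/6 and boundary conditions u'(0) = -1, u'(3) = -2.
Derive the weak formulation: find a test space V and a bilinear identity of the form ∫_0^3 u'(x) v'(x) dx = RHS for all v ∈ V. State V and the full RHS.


V = H^1(0, 3) (v unrestricted at boundary; u is determined up to an additive constant); weak form: ∫_0^3 u'v' dx = ∫_0^3 (x^2 - x - 7/6) v dx − 2·v(3) + v(0) for all v ∈ V.

Multiply both sides by a test function v and integrate from 0 to 3:
  ∫_0^3 −u''(x) v(x) dx = ∫_0^3 f(x) v(x) dx.
Integrate the LHS by parts once:
  ∫_0^3 −u'' v dx = −[u'(x) v(x)]_0^3 + ∫_0^3 u'(x) v'(x) dx.
Thus ∫_0^3 u'(x) v'(x) dx = ∫_0^3 f(x) v(x) dx + [u'(x) v(x)]_0^3.
Choose V so that boundary terms are either known or forced to vanish.
u has inhomogeneous Neumann u'(0) = -1, u'(3) = -2. [u' v]_0^3 = (-2)·v(3) − (-1)·v(0) = − 2·v(3) + v(0). Take V = H^1(0, 3); boundary term becomes part of RHS.
Weak formulation: find u (satisfying any essential BC) such that ∫_0^3 u'(x) v'(x) dx = ∫_0^3 f v dx − 2·v(3) + v(0) for all v ∈ V (Neumann data are natural BCs: they enter the RHS as boundary terms).
Substituting f(x) = x^2 - x - 7/6, the right-hand side is ∫_0^3 (x^2 - x - 7/6) v dx − 2·v(3) + v(0).
Compatibility check (pure Neumann): taking v ≡ 1 ∈ V gives 0 = ∫_0^3 f dx + (-2) − (-1), i.e. ∫_0^3 f dx must equal u'(0) − u'(3) = 1. Indeed ∫_0^3 (x^2 - x - 7/6) dx = 1, so the data are compatible. The solution is then unique only up to an additive constant (fix it e.g. by requiring ∫_0^3 u dx = 0).


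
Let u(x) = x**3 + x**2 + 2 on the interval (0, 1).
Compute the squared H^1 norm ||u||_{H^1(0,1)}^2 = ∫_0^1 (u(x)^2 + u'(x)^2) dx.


||u||_{H^1}^2 = 92/7

The H^1 norm (squared) on an interval (0, L) is
  ||u||_{H^1}^2 = ∫_0^L u(x)^2 dx + ∫_0^L u'(x)^2 dx.
Compute u'(x) = 3*x**2 + 2*x.
Then u(x)^2 = x**6 + 2*x**5 + x**4 + 4*x**3 + 4*x**2 + 4 and u'(x)^2 = 9*x**4 + 12*x**3 + 4*x**2.
Integrate each monomial from 0 to 1 using ∫_0^1 c·x^n dx = c·1^(n+1)/(n+1):
  ∫_0^1 u(x)^2 dx = ∫_0^1 (x^6 + 2*x^5 + x^4 + 4*x^3 + 4*x^2 + 4) dx. Term by term:
    ∫_0^1 x^6 dx = 1/7;  ∫_0^1 2*x^5 dx = 1/3;  ∫_0^1 x^4 dx = 1/5;
    ∫_0^1 4*x^3 dx = 1;  ∫_0^1 4*x^2 dx = 4/3;  ∫_0^1 4 dx = 4.
  Sum: 1/7 + 1/3 + 1/5 + 1 + 4/3 + 4 = 736/105.
  ∫_0^1 u'(x)^2 dx = ∫_0^1 (9*x^4 + 12*x^3 + 4*x^2) dx. Term by term:
    ∫_0^1 9*x^4 dx = 9/5;  ∫_0^1 12*x^3 dx = 3;  ∫_0^1 4*x^2 dx = 4/3.
  Sum: 9/5 + 3 + 4/3 = 92/15.
Adding: ||u||_{H^1}^2 = 736/105 + 92/15 = 92/7.


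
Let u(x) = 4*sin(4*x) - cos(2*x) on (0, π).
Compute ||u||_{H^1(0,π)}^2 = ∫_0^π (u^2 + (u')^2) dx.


||u||_{H^1(0,π)}^2 = 277*π/2

u'(x) = 2*sin(2*x) + 16*cos(4*x).
Expand u² and (u')² and integrate term by term on (0, π), using: for integers n ≥ 1, ∫_0^π sin²(nx) dx = ∫_0^π cos²(nx) dx = π/2; for n ≠ n', ∫_0^π sin(nx)sin(n'x) dx = ∫_0^π cos(nx)cos(n'x) dx = 0; and by product-to-sum, ∫_0^π sin(nx)cos(n'x) dx = ½∫_0^π [sin((n+n')x) + sin((n−n')x)] dx, which is 0 when n+n' is even and 2n/(n²−n'²) when n+n' is odd (it need not vanish on (0, π)).
  u² squared terms: (-1)²·∫cos(2x)² dx = 1·π/2 = π/2;  (4)²·∫sin(4x)² dx = 16·π/2 = 8*π.
  u² cross terms: 2·(-1)·(4)·∫cos(2x)·sin(4x) dx = -8·(0) = 0.
  So ∫_0^π u² dx = π/2 + 8*π + 0 = 17*π/2.
  (u')² squared terms: (2)²·∫sin(2x)² dx = 4·π/2 = 2*π;  (16)²·∫cos(4x)² dx = 256·π/2 = 128*π.
  (u')² cross terms: 2·(2)·(16)·∫sin(2x)·cos(4x) dx = 64·(0) = 0.
  So ∫_0^π (u')² dx = 2*π + 128*π + 0 = 130*π.
||u||_{H^1}^2 = (17*π/2) + (130*π) = 277*π/2.


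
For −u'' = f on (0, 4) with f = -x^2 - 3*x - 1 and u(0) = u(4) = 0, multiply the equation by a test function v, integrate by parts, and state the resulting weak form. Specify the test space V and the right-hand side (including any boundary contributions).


V = H^1_0(0, 4) (so v(0) = v(4) = 0); weak form: ∫_0^4 u'v' dx = ∫_0^4 (-x^2 - 3*x - 1) v dx for all v ∈ V.

Multiply both sides by a test function v and integrate from 0 to 4:
  ∫_0^4 −u''(x) v(x) dx = ∫_0^4 f(x) v(x) dx.
Integrate the LHS by parts once:
  ∫_0^4 −u'' v dx = −[u'(x) v(x)]_0^4 + ∫_0^4 u'(x) v'(x) dx.
Thus ∫_0^4 u'(x) v'(x) dx = ∫_0^4 f(x) v(x) dx + [u'(x) v(x)]_0^4.
Choose V so that boundary terms are either known or forced to vanish.
u is Dirichlet: u(0) = u(4) = 0. Let V = H^1_0(0, 4); then v(0) = v(4) = 0, and [u' v]_0^4 = 0.
Weak formulation: find u (satisfying any essential BC) such that ∫_0^4 u'(x) v'(x) dx = ∫_0^4 f v dx for all v ∈ V.
Substituting f(x) = -x^2 - 3*x - 1, the right-hand side is ∫_0^4 (-x^2 - 3*x - 1) v dx.


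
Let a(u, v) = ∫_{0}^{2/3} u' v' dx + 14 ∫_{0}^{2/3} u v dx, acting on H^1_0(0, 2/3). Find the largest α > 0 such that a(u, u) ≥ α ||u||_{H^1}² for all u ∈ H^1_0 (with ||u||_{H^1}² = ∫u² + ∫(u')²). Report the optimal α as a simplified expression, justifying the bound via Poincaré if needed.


α = 1

Coercivity of a(·,·) on H^1_0(0, 2/3) means a(u, u) ≥ α ||u||_{H^1}² for every u ∈ H^1_0.
The interval has length L = 2/3, and Poincaré/coercivity depend only on L. Here a(u, u) = ∫(u')² + (14)·∫u².
Here c = 14 ≥ 1, so a(u,u) = ∫(u')² + c∫u² ≥ ∫(u')² + ∫u² = ||u||_{H^1}², i.e. α = 1 works. No larger α is possible: a(u,u) ≥ α||u||_{H^1}² means (1−α)∫(u')² ≥ (α−c)∫u², and for the modes u_n = sin(nπ(x−x₀)/L) (x₀ the left endpoint) one has ∫u_n²/∫(u_n')² = (L/(nπ))² → 0, so a(u_n,u_n)/||u_n||_{H^1}² → 1. Hence the optimal constant is α = 1.
Therefore α = 1.


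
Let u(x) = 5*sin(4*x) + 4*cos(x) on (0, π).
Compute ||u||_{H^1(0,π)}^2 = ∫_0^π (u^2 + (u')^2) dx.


||u||_{H^1(0,π)}^2 = 128/3 + 457*π/2

u'(x) = -4*sin(x) + 20*cos(4*x).
Expand u² and (u')² and integrate term by term on (0, π), using: for integers n ≥ 1, ∫_0^π sin²(nx) dx = ∫_0^π cos²(nx) dx = π/2; for n ≠ n', ∫_0^π sin(nx)sin(n'x) dx = ∫_0^π cos(nx)cos(n'x) dx = 0; and by product-to-sum, ∫_0^π sin(nx)cos(n'x) dx = ½∫_0^π [sin((n+n')x) + sin((n−n')x)] dx, which is 0 when n+n' is even and 2n/(n²−n'²) when n+n' is odd (it need not vanish on (0, π)).
  u² squared terms: (4)²·∫cos(x)² dx = 16·π/2 = 8*π;  (5)²·∫sin(4x)² dx = 25·π/2 = 25*π/2.
  u² cross terms: 2·(4)·(5)·∫cos(x)·sin(4x) dx = 40·(8/15) = 64/3.
  So ∫_0^π u² dx = 8*π + 25*π/2 + 64/3 = 64/3 + 41*π/2.
  (u')² squared terms: (-4)²·∫sin(x)² dx = 16·π/2 = 8*π;  (20)²·∫cos(4x)² dx = 400·π/2 = 200*π.
  (u')² cross terms: 2·(-4)·(20)·∫sin(x)·cos(4x) dx = -160·(-2/15) = 64/3.
  So ∫_0^π (u')² dx = 8*π + 200*π + 64/3 = 64/3 + 208*π.
||u||_{H^1}^2 = (64/3 + 41*π/2) + (64/3 + 208*π) = 128/3 + 457*π/2.


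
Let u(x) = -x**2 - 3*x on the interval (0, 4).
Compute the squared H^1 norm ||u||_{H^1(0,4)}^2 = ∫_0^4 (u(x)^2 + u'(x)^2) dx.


||u||_{H^1}^2 = 14972/15

The H^1 norm (squared) on an interval (0, L) is
  ||u||_{H^1}^2 = ∫_0^L u(x)^2 dx + ∫_0^L u'(x)^2 dx.
Compute u'(x) = -2*x - 3.
Then u(x)^2 = x**4 + 6*x**3 + 9*x**2 and u'(x)^2 = 4*x**2 + 12*x + 9.
Integrate each monomial from 0 to 4 using ∫_0^4 c·x^n dx = c·4^(n+1)/(n+1):
  ∫_0^4 u(x)^2 dx = ∫_0^4 (x^4 + 6*x^3 + 9*x^2) dx. Term by term:
    ∫_0^4 x^4 dx = 1024/5;  ∫_0^4 6*x^3 dx = 384;  ∫_0^4 9*x^2 dx = 192.
  Sum: 1024/5 + 384 + 192 = 3904/5.
  ∫_0^4 u'(x)^2 dx = ∫_0^4 (4*x^2 + 12*x + 9) dx. Term by term:
    ∫_0^4 4*x^2 dx = 256/3;  ∫_0^4 12*x dx = 96;  ∫_0^4 9 dx = 36.
  Sum: 256/3 + 96 + 36 = 652/3.
Adding: ||u||_{H^1}^2 = 3904/5 + 652/3 = 14972/15.
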